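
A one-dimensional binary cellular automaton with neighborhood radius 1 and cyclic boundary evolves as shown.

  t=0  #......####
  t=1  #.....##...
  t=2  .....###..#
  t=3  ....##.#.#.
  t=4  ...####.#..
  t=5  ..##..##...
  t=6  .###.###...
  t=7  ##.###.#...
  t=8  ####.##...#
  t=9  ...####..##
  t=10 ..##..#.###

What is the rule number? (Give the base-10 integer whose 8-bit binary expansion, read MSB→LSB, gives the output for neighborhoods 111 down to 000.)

  ### -> .   bit 7 = 0  t=0,i=8
  ##. -> #   bit 6 = 1  t=0,i=0
  #.# -> #   bit 5 = 1  t=3,i=6
  #.. -> .   bit 4 = 0  t=0,i=1
  .## -> #   bit 3 = 1  t=0,i=7
  .#. -> .   bit 2 = 0  t=1,i=0
  ..# -> #   bit 1 = 1  t=0,i=6
  ... -> .   bit 0 = 0  t=0,i=2
  bits 01101010 = 106

106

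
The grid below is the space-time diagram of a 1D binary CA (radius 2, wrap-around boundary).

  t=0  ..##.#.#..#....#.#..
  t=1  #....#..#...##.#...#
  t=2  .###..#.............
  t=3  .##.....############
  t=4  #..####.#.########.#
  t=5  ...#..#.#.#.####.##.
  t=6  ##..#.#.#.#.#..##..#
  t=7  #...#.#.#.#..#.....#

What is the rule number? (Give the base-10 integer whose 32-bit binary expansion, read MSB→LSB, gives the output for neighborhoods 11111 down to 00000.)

2845917859

  nb #####: next=#  (t=3,i=10, bit31=1)
  nb ####.: next=.  (t=3,i=18, bit30=0)
  nb ###.#: next=#  (t=3,i=19, bit29=1)
  nb ###..: next=.  (t=2,i=3, bit28=0)
  nb ##.##: next=#  (t=3,i=0, bit27=1)
  nb ##.#.: next=.  (t=0,i=4, bit26=0)
  nb ##..#: next=.  (t=2,i=4, bit25=0)
  nb ##...: next=#  (t=1,i=1, bit24=1)
  nb #.###: next=#  (t=4,i=10, bit23=1)
  nb #.##.: next=.  (t=3,i=1, bit22=0)
  nb #.#.#: next=#  (t=0,i=5, bit21=1)
  nb #.#..: next=.  (t=0,i=7, bit20=0)
  nb #..##: next=.  (t=4,i=2, bit19=0)
  nb #..#.: next=.  (t=0,i=9, bit18=0)
  nb #...#: next=.  (t=1,i=10, bit17=0)
  nb #....: next=#  (t=0,i=12, bit16=1)
  nb .####: next=.  (t=3,i=9, bit15=0)
  nb .###.: next=#  (t=2,i=2, bit14=1)
  nb .##.#: next=.  (t=0,i=3, bit13=0)
  nb .##..: next=.  (t=1,i=0, bit12=0)
  nb .#.##: next=.  (t=4,i=9, bit11=0)
  nb .#.#.: next=.  (t=0,i=6, bit10=0)
  nb .#..#: next=#  (t=0,i=8, bit9=1)
  nb .#...: next=.  (t=0,i=11, bit8=0)
  nb ..###: next=#  (t=2,i=1, bit7=1)
  nb ..##.: next=.  (t=0,i=2, bit6=0)
  nb ..#.#: next=#  (t=0,i=15, bit5=1)
  nb ..#..: next=.  (t=0,i=10, bit4=0)
  nb ...##: next=.  (t=0,i=1, bit3=0)
  nb ...#.: next=.  (t=0,i=14, bit2=0)
  nb ....#: next=#  (t=0,i=0, bit1=1)
  nb .....: next=#  (t=2,i=9, bit0=1)
  bits 10101001101000010100001010100011 = 2845917859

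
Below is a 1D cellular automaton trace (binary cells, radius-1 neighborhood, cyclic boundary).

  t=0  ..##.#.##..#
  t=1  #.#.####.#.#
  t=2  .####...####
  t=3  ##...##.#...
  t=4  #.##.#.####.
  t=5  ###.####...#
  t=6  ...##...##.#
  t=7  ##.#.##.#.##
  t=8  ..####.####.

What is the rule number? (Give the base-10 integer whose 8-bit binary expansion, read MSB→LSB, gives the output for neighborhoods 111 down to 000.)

  ### -> .   bit 7 = 0  t=1,i=5
  ##. -> .   bit 6 = 0  t=0,i=3
  #.# -> #   bit 5 = 1  t=0,i=4
  #.. -> #   bit 4 = 1  t=0,i=0
  .## -> #   bit 3 = 1  t=0,i=2
  .#. -> #   bit 2 = 1  t=0,i=5
  ..# -> .   bit 1 = 0  t=0,i=1
  ... -> #   bit 0 = 1  t=2,i=6
  bits 00111101 = 61

61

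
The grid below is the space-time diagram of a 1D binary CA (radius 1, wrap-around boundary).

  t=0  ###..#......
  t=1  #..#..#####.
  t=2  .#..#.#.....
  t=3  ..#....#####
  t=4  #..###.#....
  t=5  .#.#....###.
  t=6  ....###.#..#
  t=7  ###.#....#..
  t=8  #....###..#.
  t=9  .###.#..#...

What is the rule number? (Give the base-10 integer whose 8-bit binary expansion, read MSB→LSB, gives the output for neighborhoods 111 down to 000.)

25

  ### -> .   bit 7 = 0  t=0,i=1
  ##. -> .   bit 6 = 0  t=0,i=2
  #.# -> .   bit 5 = 0  t=1,i=11
  #.. -> #   bit 4 = 1  t=0,i=3
  .## -> #   bit 3 = 1  t=0,i=0
  .#. -> .   bit 2 = 0  t=0,i=5
  ..# -> .   bit 1 = 0  t=0,i=4
  ... -> #   bit 0 = 1  t=0,i=7
  bits 00011001 = 25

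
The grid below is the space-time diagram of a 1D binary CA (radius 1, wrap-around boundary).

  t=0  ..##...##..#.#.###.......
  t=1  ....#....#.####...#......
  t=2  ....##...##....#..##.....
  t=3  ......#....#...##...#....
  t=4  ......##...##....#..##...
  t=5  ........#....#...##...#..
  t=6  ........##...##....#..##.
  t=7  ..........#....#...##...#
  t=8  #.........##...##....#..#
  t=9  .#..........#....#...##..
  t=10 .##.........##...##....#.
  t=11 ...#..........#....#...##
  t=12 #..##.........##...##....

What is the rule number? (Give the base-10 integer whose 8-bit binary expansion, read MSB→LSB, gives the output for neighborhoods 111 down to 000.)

  nb ###: next=.  (t=0,i=16, bit7=0)
  nb ##.: next=.  (t=0,i=3, bit6=0)
  nb #.#: next=#  (t=0,i=12, bit5=1)
  nb #..: next=#  (t=0,i=4, bit4=1)
  nb .##: next=.  (t=0,i=2, bit3=0)
  nb .#.: next=#  (t=0,i=11, bit2=1)
  nb ..#: next=.  (t=0,i=1, bit1=0)
  nb ...: next=.  (t=0,i=0, bit0=0)
  bits 00110100 = 52

52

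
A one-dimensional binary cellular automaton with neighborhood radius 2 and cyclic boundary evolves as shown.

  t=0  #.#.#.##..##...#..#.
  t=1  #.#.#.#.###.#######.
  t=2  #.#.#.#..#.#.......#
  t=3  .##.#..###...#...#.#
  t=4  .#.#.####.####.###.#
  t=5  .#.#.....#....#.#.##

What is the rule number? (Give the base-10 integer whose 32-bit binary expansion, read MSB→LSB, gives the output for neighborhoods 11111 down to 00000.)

258949878

  nb #####: next=.  (t=1,i=14, bit31=0)
  nb ####.: next=.  (t=1,i=17, bit30=0)
  nb ###.#: next=.  (t=1,i=10, bit29=0)
  nb ###..: next=.  (t=3,i=9, bit28=0)
  nb ##.##: next=#  (t=1,i=11, bit27=1)
  nb ##.#.: next=#  (t=1,i=19, bit26=1)
  nb ##..#: next=#  (t=0,i=8, bit25=1)
  nb ##...: next=#  (t=0,i=12, bit24=1)
  nb #.###: next=.  (t=1,i=8, bit23=0)
  nb #.##.: next=#  (t=0,i=6, bit22=1)
  nb #.#.#: next=#  (t=0,i=0, bit21=1)
  nb #.#..: next=.  (t=2,i=6, bit20=0)
  nb #..##: next=#  (t=0,i=9, bit19=1)
  nb #..#.: next=#  (t=0,i=17, bit18=1)
  nb #...#: next=#  (t=0,i=13, bit17=1)
  nb #....: next=#  (t=2,i=13, bit16=1)
  nb .####: next=.  (t=1,i=13, bit15=0)
  nb .###.: next=#  (t=1,i=9, bit14=1)
  nb .##.#: next=.  (t=2,i=0, bit13=0)
  nb .##..: next=.  (t=0,i=7, bit12=0)
  nb .#.##: next=.  (t=0,i=5, bit11=0)
  nb .#.#.: next=.  (t=0,i=1, bit10=0)
  nb .#..#: next=#  (t=0,i=16, bit9=1)
  nb .#...: next=.  (t=2,i=12, bit8=0)
  nb ..###: next=#  (t=3,i=7, bit7=1)
  nb ..##.: next=#  (t=0,i=10, bit6=1)
  nb ..#.#: next=#  (t=0,i=18, bit5=1)
  nb ..#..: next=#  (t=0,i=15, bit4=1)
  nb ...##: next=.  (t=2,i=18, bit3=0)
  nb ...#.: next=#  (t=0,i=14, bit2=1)
  nb ....#: next=#  (t=2,i=17, bit1=1)
  nb .....: next=.  (t=2,i=14, bit0=0)
  bits 00001111011011110100001011110110 = 258949878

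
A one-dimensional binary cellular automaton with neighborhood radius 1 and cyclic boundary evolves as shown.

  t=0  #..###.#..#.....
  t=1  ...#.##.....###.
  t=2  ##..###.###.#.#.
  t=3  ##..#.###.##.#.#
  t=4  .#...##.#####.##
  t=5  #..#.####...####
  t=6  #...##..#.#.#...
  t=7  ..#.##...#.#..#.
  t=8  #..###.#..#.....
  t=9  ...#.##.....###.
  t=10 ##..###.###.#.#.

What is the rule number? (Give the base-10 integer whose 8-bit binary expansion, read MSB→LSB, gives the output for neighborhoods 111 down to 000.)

  [7] ### => .  t=0,i=4
  [6] ##. => #  t=0,i=5
  [5] #.# => #  t=0,i=6
  [4] #.. => .  t=0,i=1
  [3] .## => #  t=0,i=3
  [2] .#. => .  t=0,i=0
  [1] ..# => .  t=0,i=2
  [0] ... => #  t=0,i=12
  bits 01101001 = 105

105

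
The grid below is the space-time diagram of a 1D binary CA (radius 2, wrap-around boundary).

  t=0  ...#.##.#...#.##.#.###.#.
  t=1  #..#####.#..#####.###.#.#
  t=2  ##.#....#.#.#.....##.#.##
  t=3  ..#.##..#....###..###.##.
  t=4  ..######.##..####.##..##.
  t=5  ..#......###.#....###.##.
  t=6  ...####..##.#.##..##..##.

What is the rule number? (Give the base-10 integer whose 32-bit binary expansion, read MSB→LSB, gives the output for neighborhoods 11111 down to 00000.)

382041057

  #####|.  b31=0 t=1,i=5
  ####.|.  b30=0 t=1,i=6
  ###.#|.  b29=0 t=0,i=21
  ###..|#  b28=1 t=3,i=15
  ##.##|.  b27=0 t=1,i=17
  ##.#.|#  b26=1 t=0,i=7
  ##..#|#  b25=1 t=1,i=1
  ##...|.  b24=0 t=3,i=24
  #.###|#  b23=1 t=0,i=19
  #.##.|#  b22=1 t=0,i=5
  #.#.#|.  b21=0 t=0,i=17
  #.#..|.  b20=0 t=0,i=8
  #..##|.  b19=0 t=1,i=2
  #..#.|#  b18=1 t=3,i=7
  #...#|.  b17=0 t=0,i=10
  #....|#  b16=1 t=0,i=0
  .####|.  b15=0 t=1,i=4
  .###.|#  b14=1 t=0,i=20
  .##.#|#  b13=1 t=0,i=6
  .##..|#  b12=1 t=1,i=0
  .#.##|#  b11=1 t=0,i=4
  .#.#.|.  b10=0 t=2,i=9
  .#..#|#  b9=1 t=1,i=10
  .#...|#  b8=1 t=0,i=9
  ..###|#  b7=1 t=1,i=3
  ..##.|#  b6=1 t=2,i=18
  ..#.#|#  b5=1 t=0,i=3
  ..#..|.  b4=0 t=3,i=8
  ...##|.  b3=0 t=2,i=17
  ...#.|.  b2=0 t=0,i=2
  ....#|.  b1=0 t=0,i=1
  .....|#  b0=1 t=2,i=15
  bits 00010110110001010111101111100001 = 382041057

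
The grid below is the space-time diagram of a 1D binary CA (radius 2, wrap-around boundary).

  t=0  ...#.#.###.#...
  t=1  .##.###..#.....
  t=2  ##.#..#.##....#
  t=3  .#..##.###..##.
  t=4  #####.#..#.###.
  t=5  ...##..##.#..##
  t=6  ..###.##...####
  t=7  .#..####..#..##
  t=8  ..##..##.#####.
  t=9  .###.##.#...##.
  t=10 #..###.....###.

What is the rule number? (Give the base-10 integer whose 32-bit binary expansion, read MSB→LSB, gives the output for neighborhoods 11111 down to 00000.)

2020351582

  #####|.  b31=0 t=4,i=2
  ####.|#  b30=1 t=4,i=3
  ###.#|#  b29=1 t=0,i=9
  ###..|#  b28=1 t=1,i=6
  ##.##|#  b27=1 t=1,i=3
  ##.#.|.  b26=0 t=0,i=10
  ##..#|.  b25=0 t=1,i=7
  ##...|.  b24=0 t=2,i=10
  #.###|.  b23=0 t=0,i=7
  #.##.|#  b22=1 t=2,i=8
  #.#.#|#  b21=1 t=0,i=5
  #.#..|.  b20=0 t=0,i=11
  #..##|#  b19=1 t=3,i=3
  #..#.|#  b18=1 t=1,i=8
  #...#|.  b17=0 t=5,i=1
  #....|.  b16=0 t=0,i=13
  .####|.  b15=0 t=4,i=1
  .###.|.  b14=0 t=0,i=8
  .##.#|.  b13=0 t=1,i=2
  .##..|#  b12=1 t=2,i=9
  .#.##|#  b11=1 t=0,i=6
  .#.#.|#  b10=1 t=0,i=4
  .#..#|#  b9=1 t=2,i=4
  .#...|.  b8=0 t=0,i=12
  ..###|.  b7=0 t=2,i=14
  ..##.|#  b6=1 t=1,i=1
  ..#.#|.  b5=0 t=0,i=3
  ..#..|#  b4=1 t=1,i=9
  ...##|#  b3=1 t=1,i=0
  ...#.|#  b2=1 t=0,i=2
  ....#|#  b1=1 t=0,i=1
  .....|.  b0=0 t=0,i=0
  bits 01111000011011000001111001011110 = 2020351582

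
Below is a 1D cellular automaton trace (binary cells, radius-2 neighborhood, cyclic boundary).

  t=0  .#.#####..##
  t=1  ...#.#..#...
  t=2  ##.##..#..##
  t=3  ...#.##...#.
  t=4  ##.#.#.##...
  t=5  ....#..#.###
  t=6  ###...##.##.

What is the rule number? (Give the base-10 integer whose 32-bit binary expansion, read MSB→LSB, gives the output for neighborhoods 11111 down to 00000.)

  nb #####: next=#  (t=0,i=5, bit31=1)
  nb ####.: next=.  (t=0,i=6, bit30=0)
  nb ###.#: next=.  (t=2,i=1, bit29=0)
  nb ###..: next=.  (t=0,i=7, bit28=0)
  nb ##.##: next=.  (t=2,i=2, bit27=0)
  nb ##.#.: next=.  (t=0,i=0, bit26=0)
  nb ##..#: next=#  (t=0,i=8, bit25=1)
  nb ##...: next=#  (t=3,i=7, bit24=1)
  nb #.###: next=#  (t=0,i=3, bit23=1)
  nb #.##.: next=#  (t=2,i=3, bit22=1)
  nb #.#.#: next=.  (t=0,i=1, bit21=0)
  nb #.#..: next=.  (t=1,i=5, bit20=0)
  nb #..##: next=.  (t=0,i=9, bit19=0)
  nb #..#.: next=#  (t=1,i=7, bit18=1)
  nb #...#: next=#  (t=3,i=8, bit17=1)
  nb #....: next=#  (t=1,i=10, bit16=1)
  nb .####: next=.  (t=0,i=4, bit15=0)
  nb .###.: next=#  (t=5,i=10, bit14=1)
  nb .##.#: next=.  (t=0,i=11, bit13=0)
  nb .##..: next=.  (t=2,i=4, bit12=0)
  nb .#.##: next=.  (t=0,i=2, bit11=0)
  nb .#.#.: next=#  (t=1,i=4, bit10=1)
  nb .#..#: next=.  (t=1,i=6, bit9=0)
  nb .#...: next=.  (t=1,i=9, bit8=0)
  nb ..###: next=#  (t=2,i=10, bit7=1)
  nb ..##.: next=.  (t=0,i=10, bit6=0)
  nb ..#.#: next=#  (t=1,i=3, bit5=1)
  nb ..#..: next=.  (t=1,i=8, bit4=0)
  nb ...##: next=#  (t=4,i=11, bit3=1)
  nb ...#.: next=.  (t=1,i=2, bit2=0)
  nb ....#: next=#  (t=1,i=1, bit1=1)
  nb .....: next=#  (t=1,i=0, bit0=1)
  bits 10000011110001110100010010101011 = 2210874539

2210874539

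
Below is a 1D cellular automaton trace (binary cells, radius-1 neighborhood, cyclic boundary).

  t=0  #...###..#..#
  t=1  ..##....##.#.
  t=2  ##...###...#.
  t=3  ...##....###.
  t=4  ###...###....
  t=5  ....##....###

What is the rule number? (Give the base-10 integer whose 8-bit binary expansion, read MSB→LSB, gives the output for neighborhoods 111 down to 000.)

7

  ###|.  b7=0 t=0,i=5
  ##.|.  b6=0 t=0,i=0
  #.#|.  b5=0 t=1,i=10
  #..|.  b4=0 t=0,i=1
  .##|.  b3=0 t=0,i=4
  .#.|#  b2=1 t=0,i=9
  ..#|#  b1=1 t=0,i=3
  ...|#  b0=1 t=0,i=2
  bits 00000111 = 7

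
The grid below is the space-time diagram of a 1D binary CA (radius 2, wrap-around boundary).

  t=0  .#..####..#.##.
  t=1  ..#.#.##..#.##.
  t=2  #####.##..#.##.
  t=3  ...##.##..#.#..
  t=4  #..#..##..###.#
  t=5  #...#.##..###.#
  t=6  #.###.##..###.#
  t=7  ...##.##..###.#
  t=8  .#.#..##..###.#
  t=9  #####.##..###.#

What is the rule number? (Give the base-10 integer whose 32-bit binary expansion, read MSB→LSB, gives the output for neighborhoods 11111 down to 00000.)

  ##### -> .   bit 31 = 0  t=2,i=2
  ####. -> #   bit 30 = 1  t=0,i=6
  ###.# -> #   bit 29 = 1  t=2,i=4
  ###.. -> #   bit 28 = 1  t=0,i=7
  ##.## -> .   bit 27 = 0  t=2,i=5
  ##.#. -> .   bit 26 = 0  t=7,i=13
  ##..# -> .   bit 25 = 0  t=0,i=8
  ##... -> .   bit 24 = 0  t=1,i=14
  #.### -> .   bit 23 = 0  t=2,i=0
  #.##. -> #   bit 22 = 1  t=0,i=12
  #.#.# -> #   bit 21 = 1  t=1,i=4
  #.#.. -> #   bit 20 = 1  t=3,i=12
  #..## -> .   bit 19 = 0  t=0,i=3
  #..#. -> .   bit 18 = 0  t=0,i=0
  #...# -> #   bit 17 = 1  t=1,i=0
  #.... -> #   bit 16 = 1  t=3,i=14
  .#### -> .   bit 15 = 0  t=0,i=5
  .###. -> #   bit 14 = 1  t=4,i=11
  .##.# -> .   bit 13 = 0  t=2,i=13
  .##.. -> #   bit 12 = 1  t=0,i=13
  .#.## -> .   bit 11 = 0  t=0,i=11
  .#.#. -> #   bit 10 = 1  t=1,i=3
  .#..# -> #   bit 9 = 1  t=0,i=2
  .#... -> .   bit 8 = 0  t=3,i=13
  ..### -> #   bit 7 = 1  t=0,i=4
  ..##. -> #   bit 6 = 1  t=3,i=3
  ..#.# -> #   bit 5 = 1  t=0,i=10
  ..#.. -> .   bit 4 = 0  t=0,i=1
  ...## -> .   bit 3 = 0  t=3,i=2
  ...#. -> #   bit 2 = 1  t=1,i=1
  ....# -> .   bit 1 = 0  t=3,i=1
  ..... -> #   bit 0 = 1  t=3,i=0
  bits 01110000011100110101011011100101 = 1886607077

1886607077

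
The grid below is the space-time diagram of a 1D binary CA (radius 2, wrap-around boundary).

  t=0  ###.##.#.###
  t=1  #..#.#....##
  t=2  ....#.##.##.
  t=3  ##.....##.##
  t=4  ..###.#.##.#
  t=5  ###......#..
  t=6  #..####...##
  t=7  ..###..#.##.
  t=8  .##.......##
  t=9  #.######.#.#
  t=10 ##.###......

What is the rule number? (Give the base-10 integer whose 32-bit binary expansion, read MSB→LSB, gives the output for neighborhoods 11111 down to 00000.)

2299115401

  nb #####: next=#  (t=0,i=0, bit31=1)
  nb ####.: next=.  (t=0,i=1, bit30=0)
  nb ###.#: next=.  (t=0,i=2, bit29=0)
  nb ###..: next=.  (t=1,i=0, bit28=0)
  nb ##.##: next=#  (t=0,i=3, bit27=1)
  nb ##.#.: next=.  (t=0,i=6, bit26=0)
  nb ##..#: next=.  (t=1,i=1, bit25=0)
  nb ##...: next=#  (t=2,i=11, bit24=1)
  nb #.###: next=.  (t=0,i=9, bit23=0)
  nb #.##.: next=.  (t=0,i=4, bit22=0)
  nb #.#.#: next=.  (t=0,i=7, bit21=0)
  nb #.#..: next=.  (t=1,i=5, bit20=0)
  nb #..##: next=#  (t=4,i=1, bit19=1)
  nb #..#.: next=.  (t=1,i=2, bit18=0)
  nb #...#: next=.  (t=6,i=8, bit17=0)
  nb #....: next=#  (t=1,i=7, bit16=1)
  nb .####: next=#  (t=0,i=10, bit15=1)
  nb .###.: next=.  (t=1,i=11, bit14=0)
  nb .##.#: next=#  (t=0,i=5, bit13=1)
  nb .##..: next=#  (t=2,i=10, bit12=1)
  nb .#.##: next=.  (t=0,i=8, bit11=0)
  nb .#.#.: next=#  (t=1,i=4, bit10=1)
  nb .#..#: next=#  (t=4,i=0, bit9=1)
  nb .#...: next=#  (t=1,i=6, bit8=1)
  nb ..###: next=#  (t=1,i=10, bit7=1)
  nb ..##.: next=.  (t=3,i=7, bit6=0)
  nb ..#.#: next=.  (t=1,i=3, bit5=0)
  nb ..#..: next=.  (t=5,i=9, bit4=0)
  nb ...##: next=#  (t=1,i=9, bit3=1)
  nb ...#.: next=.  (t=2,i=3, bit2=0)
  nb ....#: next=.  (t=1,i=8, bit1=0)
  nb .....: next=#  (t=2,i=1, bit0=1)
  bits 10001001000010011011011110001001 = 2299115401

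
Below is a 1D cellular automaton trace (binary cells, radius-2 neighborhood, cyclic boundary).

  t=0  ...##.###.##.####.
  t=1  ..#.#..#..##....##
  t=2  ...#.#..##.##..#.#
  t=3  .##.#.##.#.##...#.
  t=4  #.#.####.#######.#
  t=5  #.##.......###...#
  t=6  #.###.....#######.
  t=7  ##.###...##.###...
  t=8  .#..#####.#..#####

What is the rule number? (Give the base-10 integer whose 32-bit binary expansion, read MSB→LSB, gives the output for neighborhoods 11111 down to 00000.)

2439675532

  ##### -> #   bit 31 = 1  t=4,i=11
  ####. -> .   bit 30 = 0  t=0,i=15
  ###.# -> .   bit 29 = 0  t=0,i=8
  ###.. -> #   bit 28 = 1  t=0,i=16
  ##.## -> .   bit 27 = 0  t=0,i=5
  ##.#. -> .   bit 26 = 0  t=3,i=3
  ##..# -> .   bit 25 = 0  t=1,i=0
  ##... -> #   bit 24 = 1  t=0,i=17
  #.### -> .   bit 23 = 0  t=0,i=6
  #.##. -> #   bit 22 = 1  t=0,i=10
  #.#.# -> #   bit 21 = 1  t=3,i=4
  #.#.. -> .   bit 20 = 0  t=1,i=4
  #..## -> #   bit 19 = 1  t=1,i=9
  #..#. -> .   bit 18 = 0  t=1,i=1
  #...# -> #   bit 17 = 1  t=2,i=1
  #.... -> .   bit 16 = 0  t=0,i=0
  .#### -> .   bit 15 = 0  t=0,i=14
  .###. -> #   bit 14 = 1  t=0,i=7
  .##.# -> #   bit 13 = 1  t=0,i=4
  .##.. -> #   bit 12 = 1  t=1,i=11
  .#.## -> #   bit 11 = 1  t=3,i=5
  .#.#. -> #   bit 10 = 1  t=1,i=3
  .#..# -> #   bit 9 = 1  t=1,i=5
  .#... -> .   bit 8 = 0  t=2,i=0
  ..### -> #   bit 7 = 1  t=5,i=11
  ..##. -> .   bit 6 = 0  t=0,i=3
  ..#.# -> .   bit 5 = 0  t=1,i=2
  ..#.. -> .   bit 4 = 0  t=1,i=7
  ...## -> #   bit 3 = 1  t=0,i=2
  ...#. -> #   bit 2 = 1  t=2,i=2
  ....# -> .   bit 1 = 0  t=0,i=1
  ..... -> .   bit 0 = 0  t=5,i=6
  bits 10010001011010100111111010001100 = 2439675532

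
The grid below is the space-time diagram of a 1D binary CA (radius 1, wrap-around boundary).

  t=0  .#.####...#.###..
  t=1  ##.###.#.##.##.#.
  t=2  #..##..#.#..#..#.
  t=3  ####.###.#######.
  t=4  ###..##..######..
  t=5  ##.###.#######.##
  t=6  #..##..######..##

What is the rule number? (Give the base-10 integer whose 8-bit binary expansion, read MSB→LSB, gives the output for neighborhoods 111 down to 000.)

158

  nb ###: next=#  (t=0,i=4, bit7=1)
  nb ##.: next=.  (t=0,i=6, bit6=0)
  nb #.#: next=.  (t=0,i=2, bit5=0)
  nb #..: next=#  (t=0,i=7, bit4=1)
  nb .##: next=#  (t=0,i=3, bit3=1)
  nb .#.: next=#  (t=0,i=1, bit2=1)
  nb ..#: next=#  (t=0,i=0, bit1=1)
  nb ...: next=.  (t=0,i=8, bit0=0)
  bits 10011110 = 158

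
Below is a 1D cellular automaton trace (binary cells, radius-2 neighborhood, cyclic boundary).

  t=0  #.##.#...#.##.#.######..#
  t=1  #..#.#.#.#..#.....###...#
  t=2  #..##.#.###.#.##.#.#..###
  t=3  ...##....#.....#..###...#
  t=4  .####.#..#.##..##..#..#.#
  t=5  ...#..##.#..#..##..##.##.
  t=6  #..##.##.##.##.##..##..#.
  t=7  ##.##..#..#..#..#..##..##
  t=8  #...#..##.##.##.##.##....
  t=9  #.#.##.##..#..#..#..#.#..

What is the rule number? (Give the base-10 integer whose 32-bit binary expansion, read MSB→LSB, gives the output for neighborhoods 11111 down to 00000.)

3222500985

  [31] ##### => #  t=0,i=18
  [30] ####. => #  t=0,i=20
  [29] ###.# => .  t=2,i=10
  [28] ###.. => .  t=0,i=21
  [27] ##.## => .  t=0,i=1
  [26] ##.#. => .  t=0,i=4
  [25] ##..# => .  t=0,i=22
  [24] ##... => .  t=1,i=21
  [23] #.### => .  t=0,i=16
  [22] #.##. => .  t=0,i=2
  [21] #.#.# => .  t=0,i=14
  [20] #.#.. => #  t=0,i=5
  [19] #..## => .  t=0,i=23
  [18] #..#. => .  t=1,i=2
  [17] #...# => #  t=0,i=7
  [16] #.... => #  t=1,i=14
  [15] .#### => .  t=0,i=17
  [14] .###. => #  t=1,i=19
  [13] .##.# => #  t=0,i=0
  [12] .##.. => #  t=1,i=0
  [11] .#.## => .  t=0,i=10
  [10] .#.#. => #  t=1,i=4
  [9] .#..# => #  t=1,i=10
  [8] .#... => .  t=0,i=6
  [7] ..### => .  t=1,i=18
  [6] ..##. => #  t=0,i=24
  [5] ..#.# => #  t=0,i=9
  [4] ..#.. => #  t=1,i=12
  [3] ...## => #  t=1,i=17
  [2] ...#. => .  t=0,i=8
  [1] ....# => .  t=1,i=16
  [0] ..... => #  t=1,i=15
  bits 11000000000100110111011001111001 = 3222500985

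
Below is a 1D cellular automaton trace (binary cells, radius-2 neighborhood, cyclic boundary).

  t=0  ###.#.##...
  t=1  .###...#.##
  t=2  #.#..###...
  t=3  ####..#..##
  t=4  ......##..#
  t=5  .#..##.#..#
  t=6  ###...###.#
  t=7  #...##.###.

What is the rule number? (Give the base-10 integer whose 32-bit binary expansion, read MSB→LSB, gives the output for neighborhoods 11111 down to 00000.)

  ##### -> .   bit 31 = 0  t=3,i=0
  ####. -> .   bit 30 = 0  t=3,i=2
  ###.# -> #   bit 29 = 1  t=0,i=2
  ###.. -> .   bit 28 = 0  t=1,i=3
  ##.## -> #   bit 27 = 1  t=1,i=0
  ##.#. -> #   bit 26 = 1  t=0,i=3
  ##..# -> .   bit 25 = 0  t=3,i=4
  ##... -> .   bit 24 = 0  t=0,i=8
  #.### -> .   bit 23 = 0  t=1,i=1
  #.##. -> .   bit 22 = 0  t=0,i=6
  #.#.# -> .   bit 21 = 0  t=0,i=4
  #.#.. -> #   bit 20 = 1  t=2,i=2
  #..## -> .   bit 19 = 0  t=2,i=4
  #..#. -> .   bit 18 = 0  t=3,i=5
  #...# -> #   bit 17 = 1  t=0,i=9
  #.... -> #   bit 16 = 1  t=4,i=1
  .#### -> #   bit 15 = 1  t=3,i=10
  .###. -> #   bit 14 = 1  t=0,i=1
  .##.# -> .   bit 13 = 0  t=1,i=10
  .##.. -> #   bit 12 = 1  t=0,i=7
  .#.## -> .   bit 11 = 0  t=0,i=5
  .#.#. -> #   bit 10 = 1  t=2,i=1
  .#..# -> #   bit 9 = 1  t=2,i=3
  .#... -> .   bit 8 = 0  t=4,i=0
  ..### -> .   bit 7 = 0  t=0,i=0
  ..##. -> .   bit 6 = 0  t=4,i=6
  ..#.# -> #   bit 5 = 1  t=1,i=7
  ..#.. -> #   bit 4 = 1  t=3,i=6
  ...## -> #   bit 3 = 1  t=0,i=10
  ...#. -> #   bit 2 = 1  t=1,i=6
  ....# -> #   bit 1 = 1  t=4,i=4
  ..... -> .   bit 0 = 0  t=4,i=2
  bits 00101100000100111101011000111110 = 739497534

739497534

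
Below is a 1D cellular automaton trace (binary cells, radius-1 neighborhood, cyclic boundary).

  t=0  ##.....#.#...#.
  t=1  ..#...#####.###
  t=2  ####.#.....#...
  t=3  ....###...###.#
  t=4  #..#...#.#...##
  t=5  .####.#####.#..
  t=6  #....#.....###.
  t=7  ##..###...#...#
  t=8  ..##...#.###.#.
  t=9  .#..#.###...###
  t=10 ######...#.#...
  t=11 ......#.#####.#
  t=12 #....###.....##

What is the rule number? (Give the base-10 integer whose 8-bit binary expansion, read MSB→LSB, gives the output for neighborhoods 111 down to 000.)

54

  nb ###: next=.  (t=1,i=7, bit7=0)
  nb ##.: next=.  (t=0,i=1, bit6=0)
  nb #.#: next=#  (t=0,i=8, bit5=1)
  nb #..: next=#  (t=0,i=2, bit4=1)
  nb .##: next=.  (t=0,i=0, bit3=0)
  nb .#.: next=#  (t=0,i=7, bit2=1)
  nb ..#: next=#  (t=0,i=6, bit1=1)
  nb ...: next=.  (t=0,i=3, bit0=0)
  bits 00110110 = 54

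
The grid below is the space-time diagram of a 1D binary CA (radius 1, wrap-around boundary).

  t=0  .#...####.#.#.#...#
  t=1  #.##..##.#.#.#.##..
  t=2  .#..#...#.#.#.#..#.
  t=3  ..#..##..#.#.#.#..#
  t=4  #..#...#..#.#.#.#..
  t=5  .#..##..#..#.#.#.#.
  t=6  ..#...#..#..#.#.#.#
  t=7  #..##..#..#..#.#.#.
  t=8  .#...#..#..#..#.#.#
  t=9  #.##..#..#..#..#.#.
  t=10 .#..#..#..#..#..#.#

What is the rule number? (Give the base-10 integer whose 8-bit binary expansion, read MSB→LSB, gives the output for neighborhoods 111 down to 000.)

  [7] ### => #  t=0,i=6
  [6] ##. => .  t=0,i=8
  [5] #.# => #  t=0,i=0
  [4] #.. => #  t=0,i=2
  [3] .## => .  t=0,i=5
  [2] .#. => .  t=0,i=1
  [1] ..# => .  t=0,i=4
  [0] ... => #  t=0,i=3
  bits 10110001 = 177

177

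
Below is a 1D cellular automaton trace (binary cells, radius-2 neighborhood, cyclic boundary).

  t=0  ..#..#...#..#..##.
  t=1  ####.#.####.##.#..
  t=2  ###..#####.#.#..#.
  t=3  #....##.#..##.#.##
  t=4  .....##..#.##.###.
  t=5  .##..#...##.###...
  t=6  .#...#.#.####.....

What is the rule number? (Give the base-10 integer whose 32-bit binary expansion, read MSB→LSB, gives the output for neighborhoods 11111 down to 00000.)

1218621173

  nb #####: next=.  (t=2,i=7, bit31=0)
  nb ####.: next=#  (t=1,i=2, bit30=1)
  nb ###.#: next=.  (t=1,i=3, bit29=0)
  nb ###..: next=.  (t=2,i=2, bit28=0)
  nb ##.##: next=#  (t=1,i=11, bit27=1)
  nb ##.#.: next=.  (t=1,i=4, bit26=0)
  nb ##..#: next=.  (t=2,i=3, bit25=0)
  nb ##...: next=.  (t=0,i=17, bit24=0)
  nb #.###: next=#  (t=1,i=7, bit23=1)
  nb #.##.: next=.  (t=1,i=12, bit22=0)
  nb #.#.#: next=#  (t=1,i=5, bit21=1)
  nb #.#..: next=.  (t=1,i=15, bit20=0)
  nb #..##: next=.  (t=0,i=14, bit19=0)
  nb #..#.: next=.  (t=0,i=4, bit18=0)
  nb #...#: next=#  (t=0,i=0, bit17=1)
  nb #....: next=.  (t=3,i=2, bit16=0)
  nb .####: next=#  (t=1,i=1, bit15=1)
  nb .###.: next=.  (t=2,i=1, bit14=0)
  nb .##.#: next=#  (t=1,i=13, bit13=1)
  nb .##..: next=.  (t=0,i=16, bit12=0)
  nb .#.##: next=#  (t=1,i=6, bit11=1)
  nb .#.#.: next=#  (t=2,i=12, bit10=1)
  nb .#..#: next=#  (t=0,i=3, bit9=1)
  nb .#...: next=.  (t=0,i=6, bit8=0)
  nb ..###: next=#  (t=1,i=0, bit7=1)
  nb ..##.: next=#  (t=0,i=15, bit6=1)
  nb ..#.#: next=#  (t=2,i=16, bit5=1)
  nb ..#..: next=#  (t=0,i=2, bit4=1)
  nb ...##: next=.  (t=3,i=4, bit3=0)
  nb ...#.: next=#  (t=0,i=1, bit2=1)
  nb ....#: next=.  (t=3,i=3, bit1=0)
  nb .....: next=#  (t=4,i=1, bit0=1)
  bits 01001000101000101010111011110101 = 1218621173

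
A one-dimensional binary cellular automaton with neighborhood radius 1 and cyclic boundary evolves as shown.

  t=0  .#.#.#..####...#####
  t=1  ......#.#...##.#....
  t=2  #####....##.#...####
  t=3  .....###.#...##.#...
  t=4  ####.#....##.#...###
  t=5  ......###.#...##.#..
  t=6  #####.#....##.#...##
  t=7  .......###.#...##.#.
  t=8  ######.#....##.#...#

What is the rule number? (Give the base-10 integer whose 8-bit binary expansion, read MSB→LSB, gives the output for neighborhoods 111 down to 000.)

  ###|.  b7=0 t=0,i=9
  ##.|.  b6=0 t=0,i=11
  #.#|.  b5=0 t=0,i=0
  #..|#  b4=1 t=0,i=6
  .##|#  b3=1 t=0,i=8
  .#.|.  b2=0 t=0,i=1
  ..#|.  b1=0 t=0,i=7
  ...|#  b0=1 t=0,i=13
  bits 00011001 = 25

25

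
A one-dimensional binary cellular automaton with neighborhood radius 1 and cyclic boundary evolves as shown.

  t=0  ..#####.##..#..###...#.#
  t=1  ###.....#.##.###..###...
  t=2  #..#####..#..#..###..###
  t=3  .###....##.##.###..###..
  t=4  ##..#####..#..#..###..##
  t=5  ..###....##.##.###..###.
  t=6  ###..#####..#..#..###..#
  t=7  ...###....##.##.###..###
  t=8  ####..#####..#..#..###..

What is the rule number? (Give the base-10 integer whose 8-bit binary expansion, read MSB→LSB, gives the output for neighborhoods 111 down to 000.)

  nb ###: next=.  (t=0,i=3, bit7=0)
  nb ##.: next=.  (t=0,i=6, bit6=0)
  nb #.#: next=.  (t=0,i=7, bit5=0)
  nb #..: next=#  (t=0,i=0, bit4=1)
  nb .##: next=#  (t=0,i=2, bit3=1)
  nb .#.: next=.  (t=0,i=12, bit2=0)
  nb ..#: next=#  (t=0,i=1, bit1=1)
  nb ...: next=#  (t=0,i=19, bit0=1)
  bits 00011011 = 27

27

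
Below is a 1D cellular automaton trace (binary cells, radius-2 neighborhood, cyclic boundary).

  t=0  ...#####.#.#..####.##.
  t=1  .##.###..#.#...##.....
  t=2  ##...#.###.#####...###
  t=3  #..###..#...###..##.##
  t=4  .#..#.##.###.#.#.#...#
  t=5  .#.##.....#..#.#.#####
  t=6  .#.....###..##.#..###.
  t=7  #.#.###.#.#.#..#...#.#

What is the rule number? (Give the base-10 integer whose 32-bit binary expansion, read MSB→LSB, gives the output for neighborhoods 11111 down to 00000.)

  ##### -> #   bit 31 = 1  t=0,i=5
  ####. -> #   bit 30 = 1  t=0,i=6
  ###.# -> .   bit 29 = 0  t=0,i=7
  ###.. -> .   bit 28 = 0  t=1,i=6
  ##.## -> .   bit 27 = 0  t=0,i=18
  ##.#. -> .   bit 26 = 0  t=0,i=8
  ##..# -> #   bit 25 = 1  t=1,i=7
  ##... -> .   bit 24 = 0  t=0,i=21
  #.### -> .   bit 23 = 0  t=1,i=4
  #.##. -> .   bit 22 = 0  t=0,i=19
  #.#.# -> #   bit 21 = 1  t=0,i=9
  #.#.. -> #   bit 20 = 1  t=0,i=11
  #..## -> .   bit 19 = 0  t=0,i=13
  #..#. -> #   bit 18 = 1  t=1,i=8
  #...# -> #   bit 17 = 1  t=1,i=13
  #.... -> .   bit 16 = 0  t=0,i=0
  .#### -> #   bit 15 = 1  t=0,i=4
  .###. -> #   bit 14 = 1  t=1,i=5
  .##.# -> .   bit 13 = 0  t=1,i=2
  .##.. -> .   bit 12 = 0  t=0,i=20
  .#.## -> .   bit 11 = 0  t=2,i=6
  .#.#. -> .   bit 10 = 0  t=0,i=10
  .#..# -> .   bit 9 = 0  t=0,i=12
  .#... -> #   bit 8 = 1  t=1,i=12
  ..### -> .   bit 7 = 0  t=0,i=3
  ..##. -> #   bit 6 = 1  t=1,i=1
  ..#.# -> #   bit 5 = 1  t=1,i=9
  ..#.. -> .   bit 4 = 0  t=3,i=8
  ...## -> #   bit 3 = 1  t=0,i=2
  ...#. -> #   bit 2 = 1  t=2,i=4
  ....# -> #   bit 1 = 1  t=0,i=1
  ..... -> #   bit 0 = 1  t=1,i=19
  bits 11000010001101101100000101101111 = 3258368367

3258368367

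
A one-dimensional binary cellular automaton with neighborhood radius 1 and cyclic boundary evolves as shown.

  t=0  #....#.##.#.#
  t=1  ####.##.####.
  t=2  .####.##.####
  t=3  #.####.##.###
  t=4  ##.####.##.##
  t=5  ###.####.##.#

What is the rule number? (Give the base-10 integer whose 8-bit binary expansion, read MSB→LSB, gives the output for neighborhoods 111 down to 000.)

245

  ###|#  b7=1 t=1,i=1
  ##.|#  b6=1 t=0,i=0
  #.#|#  b5=1 t=0,i=6
  #..|#  b4=1 t=0,i=1
  .##|.  b3=0 t=0,i=7
  .#.|#  b2=1 t=0,i=5
  ..#|.  b1=0 t=0,i=4
  ...|#  b0=1 t=0,i=2
  bits 11110101 = 245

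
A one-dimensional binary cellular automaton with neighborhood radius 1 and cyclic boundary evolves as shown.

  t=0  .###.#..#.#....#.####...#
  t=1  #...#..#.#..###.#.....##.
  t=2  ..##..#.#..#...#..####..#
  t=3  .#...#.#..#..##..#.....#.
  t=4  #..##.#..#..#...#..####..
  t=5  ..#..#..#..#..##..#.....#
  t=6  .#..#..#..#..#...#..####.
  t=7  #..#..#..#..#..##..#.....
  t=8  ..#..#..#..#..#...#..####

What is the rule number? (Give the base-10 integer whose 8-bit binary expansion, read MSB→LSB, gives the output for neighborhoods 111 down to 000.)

35

  ### -> .   bit 7 = 0  t=0,i=2
  ##. -> .   bit 6 = 0  t=0,i=3
  #.# -> #   bit 5 = 1  t=0,i=0
  #.. -> .   bit 4 = 0  t=0,i=6
  .## -> .   bit 3 = 0  t=0,i=1
  .#. -> .   bit 2 = 0  t=0,i=5
  ..# -> #   bit 1 = 1  t=0,i=7
  ... -> #   bit 0 = 1  t=0,i=12
  bits 00100011 = 35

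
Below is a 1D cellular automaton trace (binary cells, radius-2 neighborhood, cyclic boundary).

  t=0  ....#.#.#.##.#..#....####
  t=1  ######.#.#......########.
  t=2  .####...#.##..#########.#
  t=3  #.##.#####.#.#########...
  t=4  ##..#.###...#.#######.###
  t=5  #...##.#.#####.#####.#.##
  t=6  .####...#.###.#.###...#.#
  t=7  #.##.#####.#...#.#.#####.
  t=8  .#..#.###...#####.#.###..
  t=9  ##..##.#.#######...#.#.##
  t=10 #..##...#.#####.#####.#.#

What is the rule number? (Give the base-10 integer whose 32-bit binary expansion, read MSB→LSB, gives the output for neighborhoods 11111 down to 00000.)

  #####|#  b31=1 t=1,i=2
  ####.|#  b30=1 t=0,i=23
  ###.#|.  b29=0 t=1,i=5
  ###..|.  b28=0 t=0,i=24
  ##.##|#  b27=1 t=1,i=24
  ##.#.|.  b26=0 t=0,i=12
  ##..#|.  b25=0 t=2,i=12
  ##...|#  b24=1 t=0,i=0
  #.###|.  b23=0 t=1,i=0
  #.##.|.  b22=0 t=0,i=10
  #.#.#|.  b21=0 t=0,i=6
  #.#..|.  b20=0 t=0,i=13
  #..##|#  b19=1 t=2,i=13
  #..#.|.  b18=0 t=0,i=15
  #...#|#  b17=1 t=2,i=6
  #....|#  b16=1 t=0,i=1
  .####|#  b15=1 t=0,i=22
  .###.|#  b14=1 t=4,i=7
  .##.#|.  b13=0 t=0,i=11
  .##..|#  b12=1 t=2,i=11
  .#.##|#  b11=1 t=0,i=9
  .#.#.|#  b10=1 t=0,i=5
  .#..#|.  b9=0 t=0,i=14
  .#...|#  b8=1 t=0,i=17
  ..###|#  b7=1 t=0,i=21
  ..##.|#  b6=1 t=5,i=4
  ..#.#|#  b5=1 t=0,i=4
  ..#..|#  b4=1 t=0,i=16
  ...##|#  b3=1 t=0,i=20
  ...#.|#  b2=1 t=0,i=3
  ....#|#  b1=1 t=0,i=2
  .....|.  b0=0 t=1,i=12
  bits 11001001000010111101110111111110 = 3372998142

3372998142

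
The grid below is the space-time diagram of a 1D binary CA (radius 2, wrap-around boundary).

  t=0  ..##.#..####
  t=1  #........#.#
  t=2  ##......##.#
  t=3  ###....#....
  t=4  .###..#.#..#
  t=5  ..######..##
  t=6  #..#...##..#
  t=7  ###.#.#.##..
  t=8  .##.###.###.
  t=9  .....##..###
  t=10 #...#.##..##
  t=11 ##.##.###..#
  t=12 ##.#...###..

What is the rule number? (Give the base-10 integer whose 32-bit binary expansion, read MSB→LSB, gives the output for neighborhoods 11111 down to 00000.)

862246188

  nb #####: next=.  (t=5,i=4, bit31=0)
  nb ####.: next=.  (t=0,i=10, bit30=0)
  nb ###.#: next=#  (t=7,i=2, bit29=1)
  nb ###..: next=#  (t=0,i=11, bit28=1)
  nb ##.##: next=.  (t=2,i=10, bit27=0)
  nb ##.#.: next=.  (t=0,i=4, bit26=0)
  nb ##..#: next=#  (t=0,i=0, bit25=1)
  nb ##...: next=#  (t=1,i=1, bit24=1)
  nb #.###: next=.  (t=2,i=11, bit23=0)
  nb #.##.: next=#  (t=1,i=11, bit22=1)
  nb #.#.#: next=#  (t=7,i=4, bit21=1)
  nb #.#..: next=.  (t=0,i=5, bit20=0)
  nb #..##: next=.  (t=0,i=1, bit19=0)
  nb #..#.: next=#  (t=4,i=5, bit18=1)
  nb #...#: next=.  (t=6,i=5, bit17=0)
  nb #....: next=.  (t=1,i=2, bit16=0)
  nb .####: next=#  (t=0,i=9, bit15=1)
  nb .###.: next=#  (t=2,i=0, bit14=1)
  nb .##.#: next=.  (t=0,i=3, bit13=0)
  nb .##..: next=#  (t=1,i=0, bit12=1)
  nb .#.##: next=.  (t=1,i=10, bit11=0)
  nb .#.#.: next=#  (t=4,i=7, bit10=1)
  nb .#..#: next=.  (t=0,i=6, bit9=0)
  nb .#...: next=#  (t=3,i=8, bit8=1)
  nb ..###: next=.  (t=0,i=8, bit7=0)
  nb ..##.: next=.  (t=0,i=2, bit6=0)
  nb ..#.#: next=#  (t=1,i=9, bit5=1)
  nb ..#..: next=.  (t=3,i=7, bit4=0)
  nb ...##: next=#  (t=2,i=7, bit3=1)
  nb ...#.: next=#  (t=1,i=8, bit2=1)
  nb ....#: next=.  (t=1,i=7, bit1=0)
  nb .....: next=.  (t=1,i=3, bit0=0)
  bits 00110011011001001101010100101100 = 862246188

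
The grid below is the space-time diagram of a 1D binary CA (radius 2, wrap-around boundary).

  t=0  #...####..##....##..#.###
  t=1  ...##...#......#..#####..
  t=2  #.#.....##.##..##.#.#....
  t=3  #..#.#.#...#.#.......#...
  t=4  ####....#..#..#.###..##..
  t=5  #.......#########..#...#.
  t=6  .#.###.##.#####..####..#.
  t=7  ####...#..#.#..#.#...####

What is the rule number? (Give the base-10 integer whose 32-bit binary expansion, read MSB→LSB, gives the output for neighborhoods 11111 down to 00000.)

  [31] ##### => #  t=1,i=20
  [30] ####. => .  t=0,i=6
  [29] ###.# => .  t=6,i=5
  [28] ###.. => .  t=0,i=0
  [27] ##.## => .  t=2,i=10
  [26] ##.#. => .  t=2,i=17
  [25] ##..# => #  t=0,i=8
  [24] ##... => .  t=0,i=1
  [23] #.### => #  t=0,i=22
  [22] #.##. => #  t=2,i=11
  [21] #.#.# => .  t=2,i=18
  [20] #.#.. => .  t=2,i=2
  [19] #..## => .  t=0,i=9
  [18] #..#. => #  t=0,i=19
  [17] #...# => .  t=0,i=2
  [16] #.... => .  t=0,i=13
  [15] .#### => .  t=0,i=5
  [14] .###. => .  t=4,i=17
  [13] .##.# => .  t=2,i=9
  [12] .##.. => .  t=0,i=11
  [11] .#.## => #  t=0,i=21
  [10] .#.#. => .  t=2,i=1
  [9] .#..# => #  t=1,i=16
  [8] .#... => #  t=1,i=9
  [7] ..### => #  t=0,i=4
  [6] ..##. => .  t=0,i=10
  [5] ..#.# => #  t=0,i=20
  [4] ..#.. => #  t=1,i=8
  [3] ...## => #  t=0,i=3
  [2] ...#. => .  t=1,i=7
  [1] ....# => .  t=0,i=14
  [0] ..... => #  t=1,i=0
  bits 10000010110001000000101110111001 = 2193886137

2193886137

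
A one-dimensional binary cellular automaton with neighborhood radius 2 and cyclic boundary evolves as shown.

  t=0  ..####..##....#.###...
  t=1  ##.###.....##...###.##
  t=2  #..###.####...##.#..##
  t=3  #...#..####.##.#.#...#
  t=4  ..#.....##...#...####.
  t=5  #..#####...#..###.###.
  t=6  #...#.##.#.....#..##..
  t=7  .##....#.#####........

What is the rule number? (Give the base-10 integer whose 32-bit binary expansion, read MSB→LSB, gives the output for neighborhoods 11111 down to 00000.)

  [31] ##### => .  t=5,i=5
  [30] ####. => #  t=0,i=4
  [29] ###.# => .  t=1,i=1
  [28] ###.. => #  t=0,i=5
  [27] ##.## => .  t=1,i=2
  [26] ##.#. => .  t=2,i=16
  [25] ##..# => .  t=0,i=6
  [24] ##... => .  t=0,i=10
  [23] #.### => #  t=0,i=16
  [22] #.##. => .  t=3,i=12
  [21] #.#.# => .  t=3,i=15
  [20] #.#.. => #  t=2,i=17
  [19] #..## => .  t=0,i=7
  [18] #..#. => .  t=6,i=21
  [17] #...# => #  t=1,i=14
  [16] #.... => #  t=0,i=11
  [15] .#### => #  t=0,i=3
  [14] .###. => #  t=0,i=17
  [13] .##.# => #  t=2,i=15
  [12] .##.. => .  t=0,i=9
  [11] .#.## => .  t=0,i=15
  [10] .#.#. => .  t=3,i=16
  [9] .#..# => .  t=2,i=18
  [8] .#... => #  t=3,i=18
  [7] ..### => .  t=0,i=2
  [6] ..##. => .  t=0,i=8
  [5] ..#.# => .  t=0,i=14
  [4] ..#.. => .  t=3,i=4
  [3] ...## => #  t=0,i=1
  [2] ...#. => .  t=0,i=13
  [1] ....# => #  t=0,i=0
  [0] ..... => #  t=0,i=21
  bits 01010000100100111110000100001011 = 1351868683

1351868683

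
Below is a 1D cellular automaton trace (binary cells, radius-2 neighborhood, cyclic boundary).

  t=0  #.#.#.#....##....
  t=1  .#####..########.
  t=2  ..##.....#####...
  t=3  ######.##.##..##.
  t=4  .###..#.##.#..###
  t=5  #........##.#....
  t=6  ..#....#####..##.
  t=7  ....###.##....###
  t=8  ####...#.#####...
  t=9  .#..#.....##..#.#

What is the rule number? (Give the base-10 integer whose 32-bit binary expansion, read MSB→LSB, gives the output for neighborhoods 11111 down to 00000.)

2367796810

  nb #####: next=#  (t=1,i=3, bit31=1)
  nb ####.: next=.  (t=1,i=4, bit30=0)
  nb ###.#: next=.  (t=3,i=5, bit29=0)
  nb ###..: next=.  (t=1,i=5, bit28=0)
  nb ##.##: next=#  (t=3,i=6, bit27=1)
  nb ##.#.: next=#  (t=4,i=10, bit26=1)
  nb ##..#: next=.  (t=1,i=6, bit25=0)
  nb ##...: next=#  (t=0,i=13, bit24=1)
  nb #.###: next=.  (t=3,i=0, bit23=0)
  nb #.##.: next=.  (t=3,i=7, bit22=0)
  nb #.#.#: next=#  (t=0,i=2, bit21=1)
  nb #.#..: next=.  (t=0,i=6, bit20=0)
  nb #..##: next=.  (t=1,i=0, bit19=0)
  nb #..#.: next=.  (t=4,i=5, bit18=0)
  nb #...#: next=.  (t=6,i=0, bit17=0)
  nb #....: next=#  (t=0,i=8, bit16=1)
  nb .####: next=#  (t=1,i=2, bit15=1)
  nb .###.: next=.  (t=4,i=2, bit14=0)
  nb .##.#: next=#  (t=3,i=8, bit13=1)
  nb .##..: next=#  (t=0,i=12, bit12=1)
  nb .#.##: next=.  (t=4,i=7, bit11=0)
  nb .#.#.: next=#  (t=0,i=1, bit10=1)
  nb .#..#: next=#  (t=4,i=12, bit9=1)
  nb .#...: next=.  (t=0,i=7, bit8=0)
  nb ..###: next=.  (t=1,i=1, bit7=0)
  nb ..##.: next=#  (t=0,i=11, bit6=1)
  nb ..#.#: next=.  (t=0,i=0, bit5=0)
  nb ..#..: next=.  (t=5,i=0, bit4=0)
  nb ...##: next=#  (t=0,i=10, bit3=1)
  nb ...#.: next=.  (t=0,i=16, bit2=0)
  nb ....#: next=#  (t=0,i=9, bit1=1)
  nb .....: next=.  (t=2,i=6, bit0=0)
  bits 10001101001000011011011001001010 = 2367796810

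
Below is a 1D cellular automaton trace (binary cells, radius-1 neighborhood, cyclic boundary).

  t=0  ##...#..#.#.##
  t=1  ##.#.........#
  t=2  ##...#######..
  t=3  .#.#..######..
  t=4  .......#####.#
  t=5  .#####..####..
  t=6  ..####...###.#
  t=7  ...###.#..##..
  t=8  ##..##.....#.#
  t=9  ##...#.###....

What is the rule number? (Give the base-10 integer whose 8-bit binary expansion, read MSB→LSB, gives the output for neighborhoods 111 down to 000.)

193

  ### -> #   bit 7 = 1  t=0,i=0
  ##. -> #   bit 6 = 1  t=0,i=1
  #.# -> .   bit 5 = 0  t=0,i=9
  #.. -> .   bit 4 = 0  t=0,i=2
  .## -> .   bit 3 = 0  t=0,i=12
  .#. -> .   bit 2 = 0  t=0,i=5
  ..# -> .   bit 1 = 0  t=0,i=4
  ... -> #   bit 0 = 1  t=0,i=3
  bits 11000001 = 193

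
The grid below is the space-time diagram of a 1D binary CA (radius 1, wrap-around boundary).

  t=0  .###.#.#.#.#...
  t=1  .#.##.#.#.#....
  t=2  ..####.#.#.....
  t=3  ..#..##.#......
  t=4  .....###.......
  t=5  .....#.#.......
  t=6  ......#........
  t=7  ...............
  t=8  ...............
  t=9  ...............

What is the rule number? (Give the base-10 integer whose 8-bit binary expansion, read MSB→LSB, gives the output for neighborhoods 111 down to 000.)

  nb ###: next=.  (t=0,i=2, bit7=0)
  nb ##.: next=#  (t=0,i=3, bit6=1)
  nb #.#: next=#  (t=0,i=4, bit5=1)
  nb #..: next=.  (t=0,i=12, bit4=0)
  nb .##: next=#  (t=0,i=1, bit3=1)
  nb .#.: next=.  (t=0,i=5, bit2=0)
  nb ..#: next=.  (t=0,i=0, bit1=0)
  nb ...: next=.  (t=0,i=13, bit0=0)
  bits 01101000 = 104

104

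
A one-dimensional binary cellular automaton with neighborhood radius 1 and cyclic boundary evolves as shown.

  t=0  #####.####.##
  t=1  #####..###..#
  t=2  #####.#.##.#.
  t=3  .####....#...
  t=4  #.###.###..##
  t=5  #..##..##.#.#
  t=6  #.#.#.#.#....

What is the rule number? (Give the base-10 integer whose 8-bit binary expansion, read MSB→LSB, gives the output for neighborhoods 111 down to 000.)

195

  ### -> #   bit 7 = 1  t=0,i=0
  ##. -> #   bit 6 = 1  t=0,i=4
  #.# -> .   bit 5 = 0  t=0,i=5
  #.. -> .   bit 4 = 0  t=1,i=5
  .## -> .   bit 3 = 0  t=0,i=6
  .#. -> .   bit 2 = 0  t=2,i=6
  ..# -> #   bit 1 = 1  t=1,i=6
  ... -> #   bit 0 = 1  t=3,i=6
  bits 11000011 = 195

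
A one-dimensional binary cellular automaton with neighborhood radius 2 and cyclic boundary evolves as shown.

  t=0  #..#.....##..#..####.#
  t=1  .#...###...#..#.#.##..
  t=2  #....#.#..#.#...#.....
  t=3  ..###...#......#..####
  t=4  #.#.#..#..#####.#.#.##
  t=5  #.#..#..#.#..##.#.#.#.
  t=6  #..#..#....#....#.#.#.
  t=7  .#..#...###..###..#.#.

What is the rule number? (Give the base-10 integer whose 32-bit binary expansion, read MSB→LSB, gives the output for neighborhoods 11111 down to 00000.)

  #####|.  b31=0 t=4,i=12
  ####.|#  b30=1 t=0,i=18
  ###.#|#  b29=1 t=0,i=19
  ###..|#  b28=1 t=1,i=7
  ##.##|.  b27=0 t=0,i=20
  ##.#.|.  b26=0 t=4,i=1
  ##..#|#  b25=1 t=0,i=1
  ##...|.  b24=0 t=1,i=8
  #.###|#  b23=1 t=4,i=20
  #.##.|.  b22=0 t=0,i=21
  #.#.#|#  b21=1 t=1,i=16
  #.#..|.  b20=0 t=2,i=7
  #..##|.  b19=0 t=0,i=15
  #..#.|.  b18=0 t=0,i=2
  #...#|.  b17=0 t=1,i=3
  #....|#  b16=1 t=0,i=5
  .####|.  b15=0 t=0,i=17
  .###.|.  b14=0 t=1,i=6
  .##.#|.  b13=0 t=5,i=14
  .##..|.  b12=0 t=0,i=0
  .#.##|.  b11=0 t=1,i=17
  .#.#.|.  b10=0 t=1,i=15
  .#..#|#  b9=1 t=0,i=14
  .#...|.  b8=0 t=0,i=4
  ..###|#  b7=1 t=0,i=16
  ..##.|.  b6=0 t=0,i=9
  ..#.#|.  b5=0 t=1,i=14
  ..#..|.  b4=0 t=0,i=3
  ...##|.  b3=0 t=0,i=8
  ...#.|#  b2=1 t=1,i=0
  ....#|#  b1=1 t=0,i=7
  .....|#  b0=1 t=0,i=6
  bits 01110010101000010000001010000111 = 1923154567

1923154567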